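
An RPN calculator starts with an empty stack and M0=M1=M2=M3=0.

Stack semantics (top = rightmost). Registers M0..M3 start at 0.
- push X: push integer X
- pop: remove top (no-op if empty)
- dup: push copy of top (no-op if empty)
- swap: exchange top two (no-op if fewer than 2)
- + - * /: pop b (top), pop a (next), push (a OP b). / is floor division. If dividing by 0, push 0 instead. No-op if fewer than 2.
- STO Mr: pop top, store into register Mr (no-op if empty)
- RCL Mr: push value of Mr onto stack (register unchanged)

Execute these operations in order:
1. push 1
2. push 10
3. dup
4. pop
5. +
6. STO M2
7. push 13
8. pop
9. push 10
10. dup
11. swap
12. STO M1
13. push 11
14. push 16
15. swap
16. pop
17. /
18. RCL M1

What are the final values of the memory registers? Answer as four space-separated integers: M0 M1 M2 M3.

Answer: 0 10 11 0

Derivation:
After op 1 (push 1): stack=[1] mem=[0,0,0,0]
After op 2 (push 10): stack=[1,10] mem=[0,0,0,0]
After op 3 (dup): stack=[1,10,10] mem=[0,0,0,0]
After op 4 (pop): stack=[1,10] mem=[0,0,0,0]
After op 5 (+): stack=[11] mem=[0,0,0,0]
After op 6 (STO M2): stack=[empty] mem=[0,0,11,0]
After op 7 (push 13): stack=[13] mem=[0,0,11,0]
After op 8 (pop): stack=[empty] mem=[0,0,11,0]
After op 9 (push 10): stack=[10] mem=[0,0,11,0]
After op 10 (dup): stack=[10,10] mem=[0,0,11,0]
After op 11 (swap): stack=[10,10] mem=[0,0,11,0]
After op 12 (STO M1): stack=[10] mem=[0,10,11,0]
After op 13 (push 11): stack=[10,11] mem=[0,10,11,0]
After op 14 (push 16): stack=[10,11,16] mem=[0,10,11,0]
After op 15 (swap): stack=[10,16,11] mem=[0,10,11,0]
After op 16 (pop): stack=[10,16] mem=[0,10,11,0]
After op 17 (/): stack=[0] mem=[0,10,11,0]
After op 18 (RCL M1): stack=[0,10] mem=[0,10,11,0]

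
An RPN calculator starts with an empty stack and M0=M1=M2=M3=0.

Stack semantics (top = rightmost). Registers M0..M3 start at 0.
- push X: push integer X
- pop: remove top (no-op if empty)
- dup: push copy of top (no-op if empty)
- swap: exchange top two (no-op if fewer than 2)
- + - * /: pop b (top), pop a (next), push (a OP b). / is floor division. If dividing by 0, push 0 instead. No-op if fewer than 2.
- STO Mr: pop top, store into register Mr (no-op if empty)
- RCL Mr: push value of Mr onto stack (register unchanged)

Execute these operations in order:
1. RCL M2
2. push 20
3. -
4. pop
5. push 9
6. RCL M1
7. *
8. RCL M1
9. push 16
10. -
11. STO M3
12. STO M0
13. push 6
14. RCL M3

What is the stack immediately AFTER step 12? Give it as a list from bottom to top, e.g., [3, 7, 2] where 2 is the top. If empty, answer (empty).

After op 1 (RCL M2): stack=[0] mem=[0,0,0,0]
After op 2 (push 20): stack=[0,20] mem=[0,0,0,0]
After op 3 (-): stack=[-20] mem=[0,0,0,0]
After op 4 (pop): stack=[empty] mem=[0,0,0,0]
After op 5 (push 9): stack=[9] mem=[0,0,0,0]
After op 6 (RCL M1): stack=[9,0] mem=[0,0,0,0]
After op 7 (*): stack=[0] mem=[0,0,0,0]
After op 8 (RCL M1): stack=[0,0] mem=[0,0,0,0]
After op 9 (push 16): stack=[0,0,16] mem=[0,0,0,0]
After op 10 (-): stack=[0,-16] mem=[0,0,0,0]
After op 11 (STO M3): stack=[0] mem=[0,0,0,-16]
After op 12 (STO M0): stack=[empty] mem=[0,0,0,-16]

(empty)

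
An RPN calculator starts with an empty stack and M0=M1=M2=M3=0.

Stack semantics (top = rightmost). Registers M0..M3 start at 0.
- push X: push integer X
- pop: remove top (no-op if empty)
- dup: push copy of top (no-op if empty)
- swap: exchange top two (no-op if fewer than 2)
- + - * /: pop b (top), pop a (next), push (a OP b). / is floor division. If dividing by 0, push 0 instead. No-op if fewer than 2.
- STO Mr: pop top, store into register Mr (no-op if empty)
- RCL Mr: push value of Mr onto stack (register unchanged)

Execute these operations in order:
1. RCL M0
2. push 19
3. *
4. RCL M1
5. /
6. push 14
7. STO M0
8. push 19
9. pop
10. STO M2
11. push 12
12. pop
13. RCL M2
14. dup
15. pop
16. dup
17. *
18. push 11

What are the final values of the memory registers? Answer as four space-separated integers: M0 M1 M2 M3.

Answer: 14 0 0 0

Derivation:
After op 1 (RCL M0): stack=[0] mem=[0,0,0,0]
After op 2 (push 19): stack=[0,19] mem=[0,0,0,0]
After op 3 (*): stack=[0] mem=[0,0,0,0]
After op 4 (RCL M1): stack=[0,0] mem=[0,0,0,0]
After op 5 (/): stack=[0] mem=[0,0,0,0]
After op 6 (push 14): stack=[0,14] mem=[0,0,0,0]
After op 7 (STO M0): stack=[0] mem=[14,0,0,0]
After op 8 (push 19): stack=[0,19] mem=[14,0,0,0]
After op 9 (pop): stack=[0] mem=[14,0,0,0]
After op 10 (STO M2): stack=[empty] mem=[14,0,0,0]
After op 11 (push 12): stack=[12] mem=[14,0,0,0]
After op 12 (pop): stack=[empty] mem=[14,0,0,0]
After op 13 (RCL M2): stack=[0] mem=[14,0,0,0]
After op 14 (dup): stack=[0,0] mem=[14,0,0,0]
After op 15 (pop): stack=[0] mem=[14,0,0,0]
After op 16 (dup): stack=[0,0] mem=[14,0,0,0]
After op 17 (*): stack=[0] mem=[14,0,0,0]
After op 18 (push 11): stack=[0,11] mem=[14,0,0,0]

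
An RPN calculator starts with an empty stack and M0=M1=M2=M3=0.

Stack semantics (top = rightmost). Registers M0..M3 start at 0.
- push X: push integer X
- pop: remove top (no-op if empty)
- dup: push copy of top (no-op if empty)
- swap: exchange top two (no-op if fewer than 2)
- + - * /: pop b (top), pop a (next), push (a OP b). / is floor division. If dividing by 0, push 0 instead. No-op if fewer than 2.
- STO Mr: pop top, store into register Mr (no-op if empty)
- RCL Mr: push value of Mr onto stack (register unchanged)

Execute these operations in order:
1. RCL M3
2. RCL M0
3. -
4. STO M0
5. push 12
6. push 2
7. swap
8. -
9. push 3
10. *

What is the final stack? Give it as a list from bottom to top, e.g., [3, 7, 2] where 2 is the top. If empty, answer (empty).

After op 1 (RCL M3): stack=[0] mem=[0,0,0,0]
After op 2 (RCL M0): stack=[0,0] mem=[0,0,0,0]
After op 3 (-): stack=[0] mem=[0,0,0,0]
After op 4 (STO M0): stack=[empty] mem=[0,0,0,0]
After op 5 (push 12): stack=[12] mem=[0,0,0,0]
After op 6 (push 2): stack=[12,2] mem=[0,0,0,0]
After op 7 (swap): stack=[2,12] mem=[0,0,0,0]
After op 8 (-): stack=[-10] mem=[0,0,0,0]
After op 9 (push 3): stack=[-10,3] mem=[0,0,0,0]
After op 10 (*): stack=[-30] mem=[0,0,0,0]

Answer: [-30]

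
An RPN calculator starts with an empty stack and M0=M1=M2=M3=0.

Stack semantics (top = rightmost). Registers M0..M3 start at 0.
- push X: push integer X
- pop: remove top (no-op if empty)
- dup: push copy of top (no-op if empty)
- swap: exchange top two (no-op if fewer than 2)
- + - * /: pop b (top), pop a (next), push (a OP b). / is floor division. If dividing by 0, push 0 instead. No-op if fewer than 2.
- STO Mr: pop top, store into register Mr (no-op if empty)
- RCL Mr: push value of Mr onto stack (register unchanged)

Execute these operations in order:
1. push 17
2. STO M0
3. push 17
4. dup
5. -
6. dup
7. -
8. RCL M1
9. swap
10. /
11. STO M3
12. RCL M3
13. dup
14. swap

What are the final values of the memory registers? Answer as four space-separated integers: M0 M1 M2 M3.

After op 1 (push 17): stack=[17] mem=[0,0,0,0]
After op 2 (STO M0): stack=[empty] mem=[17,0,0,0]
After op 3 (push 17): stack=[17] mem=[17,0,0,0]
After op 4 (dup): stack=[17,17] mem=[17,0,0,0]
After op 5 (-): stack=[0] mem=[17,0,0,0]
After op 6 (dup): stack=[0,0] mem=[17,0,0,0]
After op 7 (-): stack=[0] mem=[17,0,0,0]
After op 8 (RCL M1): stack=[0,0] mem=[17,0,0,0]
After op 9 (swap): stack=[0,0] mem=[17,0,0,0]
After op 10 (/): stack=[0] mem=[17,0,0,0]
After op 11 (STO M3): stack=[empty] mem=[17,0,0,0]
After op 12 (RCL M3): stack=[0] mem=[17,0,0,0]
After op 13 (dup): stack=[0,0] mem=[17,0,0,0]
After op 14 (swap): stack=[0,0] mem=[17,0,0,0]

Answer: 17 0 0 0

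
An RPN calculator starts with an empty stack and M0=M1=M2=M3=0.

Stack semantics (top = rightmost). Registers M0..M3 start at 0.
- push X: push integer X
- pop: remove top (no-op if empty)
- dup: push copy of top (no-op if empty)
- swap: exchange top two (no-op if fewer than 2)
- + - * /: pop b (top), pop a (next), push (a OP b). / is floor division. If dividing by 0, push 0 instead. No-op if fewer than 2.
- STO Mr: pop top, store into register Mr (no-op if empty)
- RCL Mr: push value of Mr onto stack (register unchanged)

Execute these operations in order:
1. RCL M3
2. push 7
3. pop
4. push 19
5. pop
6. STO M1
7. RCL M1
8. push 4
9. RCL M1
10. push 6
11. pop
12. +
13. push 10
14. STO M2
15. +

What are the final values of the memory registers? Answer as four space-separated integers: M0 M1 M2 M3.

After op 1 (RCL M3): stack=[0] mem=[0,0,0,0]
After op 2 (push 7): stack=[0,7] mem=[0,0,0,0]
After op 3 (pop): stack=[0] mem=[0,0,0,0]
After op 4 (push 19): stack=[0,19] mem=[0,0,0,0]
After op 5 (pop): stack=[0] mem=[0,0,0,0]
After op 6 (STO M1): stack=[empty] mem=[0,0,0,0]
After op 7 (RCL M1): stack=[0] mem=[0,0,0,0]
After op 8 (push 4): stack=[0,4] mem=[0,0,0,0]
After op 9 (RCL M1): stack=[0,4,0] mem=[0,0,0,0]
After op 10 (push 6): stack=[0,4,0,6] mem=[0,0,0,0]
After op 11 (pop): stack=[0,4,0] mem=[0,0,0,0]
After op 12 (+): stack=[0,4] mem=[0,0,0,0]
After op 13 (push 10): stack=[0,4,10] mem=[0,0,0,0]
After op 14 (STO M2): stack=[0,4] mem=[0,0,10,0]
After op 15 (+): stack=[4] mem=[0,0,10,0]

Answer: 0 0 10 0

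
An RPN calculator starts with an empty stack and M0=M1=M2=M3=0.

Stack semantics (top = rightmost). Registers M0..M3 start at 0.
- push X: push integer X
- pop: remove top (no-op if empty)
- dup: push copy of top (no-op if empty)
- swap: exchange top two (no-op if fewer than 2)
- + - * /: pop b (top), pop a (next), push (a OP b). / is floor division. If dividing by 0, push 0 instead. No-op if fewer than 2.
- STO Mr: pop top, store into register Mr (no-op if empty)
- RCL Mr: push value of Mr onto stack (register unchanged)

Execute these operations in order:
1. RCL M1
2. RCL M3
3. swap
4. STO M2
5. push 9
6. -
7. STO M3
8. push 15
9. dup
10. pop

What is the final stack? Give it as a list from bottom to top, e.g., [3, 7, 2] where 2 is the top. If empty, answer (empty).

Answer: [15]

Derivation:
After op 1 (RCL M1): stack=[0] mem=[0,0,0,0]
After op 2 (RCL M3): stack=[0,0] mem=[0,0,0,0]
After op 3 (swap): stack=[0,0] mem=[0,0,0,0]
After op 4 (STO M2): stack=[0] mem=[0,0,0,0]
After op 5 (push 9): stack=[0,9] mem=[0,0,0,0]
After op 6 (-): stack=[-9] mem=[0,0,0,0]
After op 7 (STO M3): stack=[empty] mem=[0,0,0,-9]
After op 8 (push 15): stack=[15] mem=[0,0,0,-9]
After op 9 (dup): stack=[15,15] mem=[0,0,0,-9]
After op 10 (pop): stack=[15] mem=[0,0,0,-9]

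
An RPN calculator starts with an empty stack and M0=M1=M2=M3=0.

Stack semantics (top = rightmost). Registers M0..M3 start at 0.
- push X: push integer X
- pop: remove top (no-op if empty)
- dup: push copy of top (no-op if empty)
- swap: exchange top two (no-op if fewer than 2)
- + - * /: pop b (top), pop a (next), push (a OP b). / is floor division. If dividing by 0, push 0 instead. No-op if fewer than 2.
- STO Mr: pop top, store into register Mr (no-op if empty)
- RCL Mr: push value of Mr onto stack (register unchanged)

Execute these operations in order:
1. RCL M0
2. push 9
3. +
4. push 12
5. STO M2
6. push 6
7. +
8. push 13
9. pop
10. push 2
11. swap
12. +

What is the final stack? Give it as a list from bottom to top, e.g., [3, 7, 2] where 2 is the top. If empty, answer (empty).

After op 1 (RCL M0): stack=[0] mem=[0,0,0,0]
After op 2 (push 9): stack=[0,9] mem=[0,0,0,0]
After op 3 (+): stack=[9] mem=[0,0,0,0]
After op 4 (push 12): stack=[9,12] mem=[0,0,0,0]
After op 5 (STO M2): stack=[9] mem=[0,0,12,0]
After op 6 (push 6): stack=[9,6] mem=[0,0,12,0]
After op 7 (+): stack=[15] mem=[0,0,12,0]
After op 8 (push 13): stack=[15,13] mem=[0,0,12,0]
After op 9 (pop): stack=[15] mem=[0,0,12,0]
After op 10 (push 2): stack=[15,2] mem=[0,0,12,0]
After op 11 (swap): stack=[2,15] mem=[0,0,12,0]
After op 12 (+): stack=[17] mem=[0,0,12,0]

Answer: [17]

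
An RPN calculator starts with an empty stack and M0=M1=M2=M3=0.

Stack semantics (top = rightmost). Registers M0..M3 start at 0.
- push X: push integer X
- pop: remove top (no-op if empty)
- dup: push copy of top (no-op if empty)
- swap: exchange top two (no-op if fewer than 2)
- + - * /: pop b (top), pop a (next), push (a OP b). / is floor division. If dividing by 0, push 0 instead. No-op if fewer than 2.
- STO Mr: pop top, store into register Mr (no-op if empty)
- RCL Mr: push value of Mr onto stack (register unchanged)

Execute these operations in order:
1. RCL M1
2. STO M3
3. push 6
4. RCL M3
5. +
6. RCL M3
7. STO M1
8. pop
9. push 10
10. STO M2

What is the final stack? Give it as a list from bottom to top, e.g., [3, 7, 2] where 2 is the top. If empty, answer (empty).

After op 1 (RCL M1): stack=[0] mem=[0,0,0,0]
After op 2 (STO M3): stack=[empty] mem=[0,0,0,0]
After op 3 (push 6): stack=[6] mem=[0,0,0,0]
After op 4 (RCL M3): stack=[6,0] mem=[0,0,0,0]
After op 5 (+): stack=[6] mem=[0,0,0,0]
After op 6 (RCL M3): stack=[6,0] mem=[0,0,0,0]
After op 7 (STO M1): stack=[6] mem=[0,0,0,0]
After op 8 (pop): stack=[empty] mem=[0,0,0,0]
After op 9 (push 10): stack=[10] mem=[0,0,0,0]
After op 10 (STO M2): stack=[empty] mem=[0,0,10,0]

Answer: (empty)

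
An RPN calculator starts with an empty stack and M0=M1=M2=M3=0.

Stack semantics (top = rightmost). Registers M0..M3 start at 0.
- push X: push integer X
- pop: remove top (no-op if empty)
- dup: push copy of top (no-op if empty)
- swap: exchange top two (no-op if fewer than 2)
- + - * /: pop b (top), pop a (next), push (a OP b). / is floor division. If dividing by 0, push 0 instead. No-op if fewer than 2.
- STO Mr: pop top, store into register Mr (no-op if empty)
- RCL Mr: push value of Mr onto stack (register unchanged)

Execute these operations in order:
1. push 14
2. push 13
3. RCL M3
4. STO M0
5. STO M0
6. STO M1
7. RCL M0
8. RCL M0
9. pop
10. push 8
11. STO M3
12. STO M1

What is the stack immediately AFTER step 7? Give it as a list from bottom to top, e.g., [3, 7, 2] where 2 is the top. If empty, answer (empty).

After op 1 (push 14): stack=[14] mem=[0,0,0,0]
After op 2 (push 13): stack=[14,13] mem=[0,0,0,0]
After op 3 (RCL M3): stack=[14,13,0] mem=[0,0,0,0]
After op 4 (STO M0): stack=[14,13] mem=[0,0,0,0]
After op 5 (STO M0): stack=[14] mem=[13,0,0,0]
After op 6 (STO M1): stack=[empty] mem=[13,14,0,0]
After op 7 (RCL M0): stack=[13] mem=[13,14,0,0]

[13]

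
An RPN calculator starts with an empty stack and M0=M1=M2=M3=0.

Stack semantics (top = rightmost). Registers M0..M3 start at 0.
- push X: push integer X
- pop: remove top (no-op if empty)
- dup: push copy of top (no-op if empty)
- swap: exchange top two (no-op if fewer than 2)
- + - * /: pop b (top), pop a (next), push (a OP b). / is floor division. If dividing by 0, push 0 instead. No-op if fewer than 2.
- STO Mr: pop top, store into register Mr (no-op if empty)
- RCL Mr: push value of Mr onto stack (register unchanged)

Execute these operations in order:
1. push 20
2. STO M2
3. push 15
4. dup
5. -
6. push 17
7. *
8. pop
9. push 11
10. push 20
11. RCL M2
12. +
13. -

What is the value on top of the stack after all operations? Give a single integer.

Answer: -29

Derivation:
After op 1 (push 20): stack=[20] mem=[0,0,0,0]
After op 2 (STO M2): stack=[empty] mem=[0,0,20,0]
After op 3 (push 15): stack=[15] mem=[0,0,20,0]
After op 4 (dup): stack=[15,15] mem=[0,0,20,0]
After op 5 (-): stack=[0] mem=[0,0,20,0]
After op 6 (push 17): stack=[0,17] mem=[0,0,20,0]
After op 7 (*): stack=[0] mem=[0,0,20,0]
After op 8 (pop): stack=[empty] mem=[0,0,20,0]
After op 9 (push 11): stack=[11] mem=[0,0,20,0]
After op 10 (push 20): stack=[11,20] mem=[0,0,20,0]
After op 11 (RCL M2): stack=[11,20,20] mem=[0,0,20,0]
After op 12 (+): stack=[11,40] mem=[0,0,20,0]
After op 13 (-): stack=[-29] mem=[0,0,20,0]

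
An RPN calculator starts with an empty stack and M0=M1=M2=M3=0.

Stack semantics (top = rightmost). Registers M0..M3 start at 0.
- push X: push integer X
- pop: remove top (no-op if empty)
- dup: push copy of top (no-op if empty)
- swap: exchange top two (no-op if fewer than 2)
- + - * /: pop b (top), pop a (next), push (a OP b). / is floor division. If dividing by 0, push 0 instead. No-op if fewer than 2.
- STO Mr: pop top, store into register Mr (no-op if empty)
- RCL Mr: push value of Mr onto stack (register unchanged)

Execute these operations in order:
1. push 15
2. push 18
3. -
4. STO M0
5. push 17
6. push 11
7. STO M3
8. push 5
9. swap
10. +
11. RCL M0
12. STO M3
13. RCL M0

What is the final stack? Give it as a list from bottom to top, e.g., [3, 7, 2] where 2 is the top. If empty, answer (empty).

Answer: [22, -3]

Derivation:
After op 1 (push 15): stack=[15] mem=[0,0,0,0]
After op 2 (push 18): stack=[15,18] mem=[0,0,0,0]
After op 3 (-): stack=[-3] mem=[0,0,0,0]
After op 4 (STO M0): stack=[empty] mem=[-3,0,0,0]
After op 5 (push 17): stack=[17] mem=[-3,0,0,0]
After op 6 (push 11): stack=[17,11] mem=[-3,0,0,0]
After op 7 (STO M3): stack=[17] mem=[-3,0,0,11]
After op 8 (push 5): stack=[17,5] mem=[-3,0,0,11]
After op 9 (swap): stack=[5,17] mem=[-3,0,0,11]
After op 10 (+): stack=[22] mem=[-3,0,0,11]
After op 11 (RCL M0): stack=[22,-3] mem=[-3,0,0,11]
After op 12 (STO M3): stack=[22] mem=[-3,0,0,-3]
After op 13 (RCL M0): stack=[22,-3] mem=[-3,0,0,-3]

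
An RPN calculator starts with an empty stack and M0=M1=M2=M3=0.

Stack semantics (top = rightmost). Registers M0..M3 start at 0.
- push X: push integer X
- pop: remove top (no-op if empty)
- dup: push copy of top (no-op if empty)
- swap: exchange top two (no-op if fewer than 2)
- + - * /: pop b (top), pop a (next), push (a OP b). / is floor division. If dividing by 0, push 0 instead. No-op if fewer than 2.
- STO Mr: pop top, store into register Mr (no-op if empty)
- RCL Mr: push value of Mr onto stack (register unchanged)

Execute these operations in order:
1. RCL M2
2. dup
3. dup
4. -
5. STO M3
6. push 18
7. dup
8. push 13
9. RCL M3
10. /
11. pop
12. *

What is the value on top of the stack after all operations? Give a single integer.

Answer: 324

Derivation:
After op 1 (RCL M2): stack=[0] mem=[0,0,0,0]
After op 2 (dup): stack=[0,0] mem=[0,0,0,0]
After op 3 (dup): stack=[0,0,0] mem=[0,0,0,0]
After op 4 (-): stack=[0,0] mem=[0,0,0,0]
After op 5 (STO M3): stack=[0] mem=[0,0,0,0]
After op 6 (push 18): stack=[0,18] mem=[0,0,0,0]
After op 7 (dup): stack=[0,18,18] mem=[0,0,0,0]
After op 8 (push 13): stack=[0,18,18,13] mem=[0,0,0,0]
After op 9 (RCL M3): stack=[0,18,18,13,0] mem=[0,0,0,0]
After op 10 (/): stack=[0,18,18,0] mem=[0,0,0,0]
After op 11 (pop): stack=[0,18,18] mem=[0,0,0,0]
After op 12 (*): stack=[0,324] mem=[0,0,0,0]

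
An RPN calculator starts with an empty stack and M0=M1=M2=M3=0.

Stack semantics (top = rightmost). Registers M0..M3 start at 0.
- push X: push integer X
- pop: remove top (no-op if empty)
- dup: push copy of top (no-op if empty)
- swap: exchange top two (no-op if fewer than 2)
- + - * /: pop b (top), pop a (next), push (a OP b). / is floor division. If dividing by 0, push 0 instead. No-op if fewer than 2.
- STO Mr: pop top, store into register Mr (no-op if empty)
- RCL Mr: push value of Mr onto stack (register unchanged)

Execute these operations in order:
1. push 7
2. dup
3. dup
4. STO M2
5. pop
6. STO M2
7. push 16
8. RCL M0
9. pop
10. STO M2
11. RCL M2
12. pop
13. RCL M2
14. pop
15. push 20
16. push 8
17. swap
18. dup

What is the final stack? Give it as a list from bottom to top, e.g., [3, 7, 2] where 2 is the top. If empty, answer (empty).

After op 1 (push 7): stack=[7] mem=[0,0,0,0]
After op 2 (dup): stack=[7,7] mem=[0,0,0,0]
After op 3 (dup): stack=[7,7,7] mem=[0,0,0,0]
After op 4 (STO M2): stack=[7,7] mem=[0,0,7,0]
After op 5 (pop): stack=[7] mem=[0,0,7,0]
After op 6 (STO M2): stack=[empty] mem=[0,0,7,0]
After op 7 (push 16): stack=[16] mem=[0,0,7,0]
After op 8 (RCL M0): stack=[16,0] mem=[0,0,7,0]
After op 9 (pop): stack=[16] mem=[0,0,7,0]
After op 10 (STO M2): stack=[empty] mem=[0,0,16,0]
After op 11 (RCL M2): stack=[16] mem=[0,0,16,0]
After op 12 (pop): stack=[empty] mem=[0,0,16,0]
After op 13 (RCL M2): stack=[16] mem=[0,0,16,0]
After op 14 (pop): stack=[empty] mem=[0,0,16,0]
After op 15 (push 20): stack=[20] mem=[0,0,16,0]
After op 16 (push 8): stack=[20,8] mem=[0,0,16,0]
After op 17 (swap): stack=[8,20] mem=[0,0,16,0]
After op 18 (dup): stack=[8,20,20] mem=[0,0,16,0]

Answer: [8, 20, 20]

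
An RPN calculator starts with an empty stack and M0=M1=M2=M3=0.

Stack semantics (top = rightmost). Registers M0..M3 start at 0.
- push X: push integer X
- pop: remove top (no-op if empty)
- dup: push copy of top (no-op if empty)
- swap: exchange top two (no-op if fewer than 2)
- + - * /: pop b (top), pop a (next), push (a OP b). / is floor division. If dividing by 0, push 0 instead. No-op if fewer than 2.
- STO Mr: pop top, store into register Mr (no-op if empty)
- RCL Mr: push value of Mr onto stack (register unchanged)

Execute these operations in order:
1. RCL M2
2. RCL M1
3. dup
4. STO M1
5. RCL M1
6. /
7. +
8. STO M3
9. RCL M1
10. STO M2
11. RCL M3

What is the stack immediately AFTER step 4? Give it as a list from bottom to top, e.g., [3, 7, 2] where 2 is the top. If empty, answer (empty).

After op 1 (RCL M2): stack=[0] mem=[0,0,0,0]
After op 2 (RCL M1): stack=[0,0] mem=[0,0,0,0]
After op 3 (dup): stack=[0,0,0] mem=[0,0,0,0]
After op 4 (STO M1): stack=[0,0] mem=[0,0,0,0]

[0, 0]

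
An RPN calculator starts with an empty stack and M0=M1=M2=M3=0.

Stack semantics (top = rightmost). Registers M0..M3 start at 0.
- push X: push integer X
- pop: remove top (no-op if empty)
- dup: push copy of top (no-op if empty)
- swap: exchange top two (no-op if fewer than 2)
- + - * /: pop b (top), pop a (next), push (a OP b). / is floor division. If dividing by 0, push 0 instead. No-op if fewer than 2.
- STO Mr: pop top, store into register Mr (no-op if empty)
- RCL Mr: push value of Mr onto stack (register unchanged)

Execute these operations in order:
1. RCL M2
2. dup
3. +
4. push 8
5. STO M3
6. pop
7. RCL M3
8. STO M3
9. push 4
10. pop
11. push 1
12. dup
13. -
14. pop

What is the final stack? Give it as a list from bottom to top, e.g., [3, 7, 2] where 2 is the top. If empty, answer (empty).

Answer: (empty)

Derivation:
After op 1 (RCL M2): stack=[0] mem=[0,0,0,0]
After op 2 (dup): stack=[0,0] mem=[0,0,0,0]
After op 3 (+): stack=[0] mem=[0,0,0,0]
After op 4 (push 8): stack=[0,8] mem=[0,0,0,0]
After op 5 (STO M3): stack=[0] mem=[0,0,0,8]
After op 6 (pop): stack=[empty] mem=[0,0,0,8]
After op 7 (RCL M3): stack=[8] mem=[0,0,0,8]
After op 8 (STO M3): stack=[empty] mem=[0,0,0,8]
After op 9 (push 4): stack=[4] mem=[0,0,0,8]
After op 10 (pop): stack=[empty] mem=[0,0,0,8]
After op 11 (push 1): stack=[1] mem=[0,0,0,8]
After op 12 (dup): stack=[1,1] mem=[0,0,0,8]
After op 13 (-): stack=[0] mem=[0,0,0,8]
After op 14 (pop): stack=[empty] mem=[0,0,0,8]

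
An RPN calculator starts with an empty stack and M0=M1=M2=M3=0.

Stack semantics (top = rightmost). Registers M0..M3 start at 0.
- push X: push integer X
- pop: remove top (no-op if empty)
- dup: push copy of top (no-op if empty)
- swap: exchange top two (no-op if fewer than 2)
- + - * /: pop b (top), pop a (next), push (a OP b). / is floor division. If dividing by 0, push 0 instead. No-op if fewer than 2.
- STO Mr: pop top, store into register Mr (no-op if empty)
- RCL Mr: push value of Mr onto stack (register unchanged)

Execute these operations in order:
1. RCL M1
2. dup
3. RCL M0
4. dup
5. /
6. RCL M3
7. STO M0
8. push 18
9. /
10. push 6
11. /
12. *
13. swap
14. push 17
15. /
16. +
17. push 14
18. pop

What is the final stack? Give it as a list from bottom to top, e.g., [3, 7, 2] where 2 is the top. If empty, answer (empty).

Answer: [0]

Derivation:
After op 1 (RCL M1): stack=[0] mem=[0,0,0,0]
After op 2 (dup): stack=[0,0] mem=[0,0,0,0]
After op 3 (RCL M0): stack=[0,0,0] mem=[0,0,0,0]
After op 4 (dup): stack=[0,0,0,0] mem=[0,0,0,0]
After op 5 (/): stack=[0,0,0] mem=[0,0,0,0]
After op 6 (RCL M3): stack=[0,0,0,0] mem=[0,0,0,0]
After op 7 (STO M0): stack=[0,0,0] mem=[0,0,0,0]
After op 8 (push 18): stack=[0,0,0,18] mem=[0,0,0,0]
After op 9 (/): stack=[0,0,0] mem=[0,0,0,0]
After op 10 (push 6): stack=[0,0,0,6] mem=[0,0,0,0]
After op 11 (/): stack=[0,0,0] mem=[0,0,0,0]
After op 12 (*): stack=[0,0] mem=[0,0,0,0]
After op 13 (swap): stack=[0,0] mem=[0,0,0,0]
After op 14 (push 17): stack=[0,0,17] mem=[0,0,0,0]
After op 15 (/): stack=[0,0] mem=[0,0,0,0]
After op 16 (+): stack=[0] mem=[0,0,0,0]
After op 17 (push 14): stack=[0,14] mem=[0,0,0,0]
After op 18 (pop): stack=[0] mem=[0,0,0,0]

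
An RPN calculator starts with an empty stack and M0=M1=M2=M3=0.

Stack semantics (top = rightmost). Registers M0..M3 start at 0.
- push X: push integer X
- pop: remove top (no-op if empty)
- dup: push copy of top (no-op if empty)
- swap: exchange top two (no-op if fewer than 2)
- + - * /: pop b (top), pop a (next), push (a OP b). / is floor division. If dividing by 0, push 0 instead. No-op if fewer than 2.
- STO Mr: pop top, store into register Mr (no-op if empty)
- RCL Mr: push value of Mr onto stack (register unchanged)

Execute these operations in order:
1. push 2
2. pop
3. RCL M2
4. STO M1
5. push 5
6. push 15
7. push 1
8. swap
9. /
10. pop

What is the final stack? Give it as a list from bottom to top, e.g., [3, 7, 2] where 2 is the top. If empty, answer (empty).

After op 1 (push 2): stack=[2] mem=[0,0,0,0]
After op 2 (pop): stack=[empty] mem=[0,0,0,0]
After op 3 (RCL M2): stack=[0] mem=[0,0,0,0]
After op 4 (STO M1): stack=[empty] mem=[0,0,0,0]
After op 5 (push 5): stack=[5] mem=[0,0,0,0]
After op 6 (push 15): stack=[5,15] mem=[0,0,0,0]
After op 7 (push 1): stack=[5,15,1] mem=[0,0,0,0]
After op 8 (swap): stack=[5,1,15] mem=[0,0,0,0]
After op 9 (/): stack=[5,0] mem=[0,0,0,0]
After op 10 (pop): stack=[5] mem=[0,0,0,0]

Answer: [5]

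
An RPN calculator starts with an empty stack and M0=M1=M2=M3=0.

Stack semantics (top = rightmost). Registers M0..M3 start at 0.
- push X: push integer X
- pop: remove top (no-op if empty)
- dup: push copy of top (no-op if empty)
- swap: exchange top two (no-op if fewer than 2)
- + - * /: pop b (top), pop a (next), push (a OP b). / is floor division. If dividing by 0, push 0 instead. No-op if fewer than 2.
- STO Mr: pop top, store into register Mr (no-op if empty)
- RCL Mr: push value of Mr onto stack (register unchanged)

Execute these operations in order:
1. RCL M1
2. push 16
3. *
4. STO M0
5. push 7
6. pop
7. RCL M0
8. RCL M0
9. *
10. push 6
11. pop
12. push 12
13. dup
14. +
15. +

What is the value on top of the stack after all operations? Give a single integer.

Answer: 24

Derivation:
After op 1 (RCL M1): stack=[0] mem=[0,0,0,0]
After op 2 (push 16): stack=[0,16] mem=[0,0,0,0]
After op 3 (*): stack=[0] mem=[0,0,0,0]
After op 4 (STO M0): stack=[empty] mem=[0,0,0,0]
After op 5 (push 7): stack=[7] mem=[0,0,0,0]
After op 6 (pop): stack=[empty] mem=[0,0,0,0]
After op 7 (RCL M0): stack=[0] mem=[0,0,0,0]
After op 8 (RCL M0): stack=[0,0] mem=[0,0,0,0]
After op 9 (*): stack=[0] mem=[0,0,0,0]
After op 10 (push 6): stack=[0,6] mem=[0,0,0,0]
After op 11 (pop): stack=[0] mem=[0,0,0,0]
After op 12 (push 12): stack=[0,12] mem=[0,0,0,0]
After op 13 (dup): stack=[0,12,12] mem=[0,0,0,0]
After op 14 (+): stack=[0,24] mem=[0,0,0,0]
After op 15 (+): stack=[24] mem=[0,0,0,0]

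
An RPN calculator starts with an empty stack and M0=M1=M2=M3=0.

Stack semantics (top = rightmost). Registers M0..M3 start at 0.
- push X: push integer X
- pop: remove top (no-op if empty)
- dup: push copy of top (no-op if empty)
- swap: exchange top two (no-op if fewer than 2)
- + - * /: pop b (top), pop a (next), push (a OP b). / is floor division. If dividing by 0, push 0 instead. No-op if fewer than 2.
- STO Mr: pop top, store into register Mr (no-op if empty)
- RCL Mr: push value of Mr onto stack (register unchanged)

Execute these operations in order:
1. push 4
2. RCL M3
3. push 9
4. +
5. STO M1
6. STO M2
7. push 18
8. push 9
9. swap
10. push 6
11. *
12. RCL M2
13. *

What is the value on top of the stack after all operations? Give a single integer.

After op 1 (push 4): stack=[4] mem=[0,0,0,0]
After op 2 (RCL M3): stack=[4,0] mem=[0,0,0,0]
After op 3 (push 9): stack=[4,0,9] mem=[0,0,0,0]
After op 4 (+): stack=[4,9] mem=[0,0,0,0]
After op 5 (STO M1): stack=[4] mem=[0,9,0,0]
After op 6 (STO M2): stack=[empty] mem=[0,9,4,0]
After op 7 (push 18): stack=[18] mem=[0,9,4,0]
After op 8 (push 9): stack=[18,9] mem=[0,9,4,0]
After op 9 (swap): stack=[9,18] mem=[0,9,4,0]
After op 10 (push 6): stack=[9,18,6] mem=[0,9,4,0]
After op 11 (*): stack=[9,108] mem=[0,9,4,0]
After op 12 (RCL M2): stack=[9,108,4] mem=[0,9,4,0]
After op 13 (*): stack=[9,432] mem=[0,9,4,0]

Answer: 432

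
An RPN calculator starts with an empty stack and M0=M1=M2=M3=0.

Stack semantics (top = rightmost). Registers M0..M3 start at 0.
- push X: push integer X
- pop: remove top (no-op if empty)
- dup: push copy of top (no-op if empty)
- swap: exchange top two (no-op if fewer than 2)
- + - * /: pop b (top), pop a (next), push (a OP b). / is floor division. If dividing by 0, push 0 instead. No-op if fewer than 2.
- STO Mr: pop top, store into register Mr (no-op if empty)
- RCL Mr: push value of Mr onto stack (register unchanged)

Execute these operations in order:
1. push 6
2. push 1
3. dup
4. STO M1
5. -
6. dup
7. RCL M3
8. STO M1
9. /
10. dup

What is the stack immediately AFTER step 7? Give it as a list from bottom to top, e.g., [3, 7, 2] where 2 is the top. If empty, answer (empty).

After op 1 (push 6): stack=[6] mem=[0,0,0,0]
After op 2 (push 1): stack=[6,1] mem=[0,0,0,0]
After op 3 (dup): stack=[6,1,1] mem=[0,0,0,0]
After op 4 (STO M1): stack=[6,1] mem=[0,1,0,0]
After op 5 (-): stack=[5] mem=[0,1,0,0]
After op 6 (dup): stack=[5,5] mem=[0,1,0,0]
After op 7 (RCL M3): stack=[5,5,0] mem=[0,1,0,0]

[5, 5, 0]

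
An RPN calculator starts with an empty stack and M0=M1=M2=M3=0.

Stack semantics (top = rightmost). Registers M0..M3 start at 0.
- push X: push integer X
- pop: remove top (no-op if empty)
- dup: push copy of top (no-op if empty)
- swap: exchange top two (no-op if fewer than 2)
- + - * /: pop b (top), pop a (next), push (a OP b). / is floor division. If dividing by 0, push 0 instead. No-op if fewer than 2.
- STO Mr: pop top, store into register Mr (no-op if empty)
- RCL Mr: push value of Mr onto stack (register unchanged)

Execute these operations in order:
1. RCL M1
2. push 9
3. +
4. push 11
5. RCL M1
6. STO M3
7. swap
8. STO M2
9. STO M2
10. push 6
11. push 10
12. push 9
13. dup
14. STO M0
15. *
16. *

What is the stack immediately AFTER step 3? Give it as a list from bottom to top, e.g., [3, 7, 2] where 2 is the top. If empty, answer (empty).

After op 1 (RCL M1): stack=[0] mem=[0,0,0,0]
After op 2 (push 9): stack=[0,9] mem=[0,0,0,0]
After op 3 (+): stack=[9] mem=[0,0,0,0]

[9]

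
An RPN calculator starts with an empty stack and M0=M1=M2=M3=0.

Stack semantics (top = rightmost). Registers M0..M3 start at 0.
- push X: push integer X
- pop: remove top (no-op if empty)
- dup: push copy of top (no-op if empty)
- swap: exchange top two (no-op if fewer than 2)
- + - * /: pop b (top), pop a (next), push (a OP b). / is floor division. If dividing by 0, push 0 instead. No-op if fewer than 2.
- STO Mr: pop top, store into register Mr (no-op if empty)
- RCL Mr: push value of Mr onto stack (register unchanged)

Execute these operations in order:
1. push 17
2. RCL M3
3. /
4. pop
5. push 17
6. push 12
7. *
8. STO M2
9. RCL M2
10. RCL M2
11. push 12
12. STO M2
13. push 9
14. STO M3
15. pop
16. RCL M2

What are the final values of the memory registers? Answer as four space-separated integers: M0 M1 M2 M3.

After op 1 (push 17): stack=[17] mem=[0,0,0,0]
After op 2 (RCL M3): stack=[17,0] mem=[0,0,0,0]
After op 3 (/): stack=[0] mem=[0,0,0,0]
After op 4 (pop): stack=[empty] mem=[0,0,0,0]
After op 5 (push 17): stack=[17] mem=[0,0,0,0]
After op 6 (push 12): stack=[17,12] mem=[0,0,0,0]
After op 7 (*): stack=[204] mem=[0,0,0,0]
After op 8 (STO M2): stack=[empty] mem=[0,0,204,0]
After op 9 (RCL M2): stack=[204] mem=[0,0,204,0]
After op 10 (RCL M2): stack=[204,204] mem=[0,0,204,0]
After op 11 (push 12): stack=[204,204,12] mem=[0,0,204,0]
After op 12 (STO M2): stack=[204,204] mem=[0,0,12,0]
After op 13 (push 9): stack=[204,204,9] mem=[0,0,12,0]
After op 14 (STO M3): stack=[204,204] mem=[0,0,12,9]
After op 15 (pop): stack=[204] mem=[0,0,12,9]
After op 16 (RCL M2): stack=[204,12] mem=[0,0,12,9]

Answer: 0 0 12 9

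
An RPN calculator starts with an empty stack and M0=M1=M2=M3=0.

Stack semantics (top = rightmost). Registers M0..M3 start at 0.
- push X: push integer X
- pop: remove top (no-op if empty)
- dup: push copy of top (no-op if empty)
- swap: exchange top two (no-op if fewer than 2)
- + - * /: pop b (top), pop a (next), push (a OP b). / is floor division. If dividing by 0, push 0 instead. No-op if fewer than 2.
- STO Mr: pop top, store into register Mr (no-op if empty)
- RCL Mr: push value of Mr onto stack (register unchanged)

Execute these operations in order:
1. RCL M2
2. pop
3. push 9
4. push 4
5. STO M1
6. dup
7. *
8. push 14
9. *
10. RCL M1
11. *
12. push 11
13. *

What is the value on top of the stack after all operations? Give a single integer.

After op 1 (RCL M2): stack=[0] mem=[0,0,0,0]
After op 2 (pop): stack=[empty] mem=[0,0,0,0]
After op 3 (push 9): stack=[9] mem=[0,0,0,0]
After op 4 (push 4): stack=[9,4] mem=[0,0,0,0]
After op 5 (STO M1): stack=[9] mem=[0,4,0,0]
After op 6 (dup): stack=[9,9] mem=[0,4,0,0]
After op 7 (*): stack=[81] mem=[0,4,0,0]
After op 8 (push 14): stack=[81,14] mem=[0,4,0,0]
After op 9 (*): stack=[1134] mem=[0,4,0,0]
After op 10 (RCL M1): stack=[1134,4] mem=[0,4,0,0]
After op 11 (*): stack=[4536] mem=[0,4,0,0]
After op 12 (push 11): stack=[4536,11] mem=[0,4,0,0]
After op 13 (*): stack=[49896] mem=[0,4,0,0]

Answer: 49896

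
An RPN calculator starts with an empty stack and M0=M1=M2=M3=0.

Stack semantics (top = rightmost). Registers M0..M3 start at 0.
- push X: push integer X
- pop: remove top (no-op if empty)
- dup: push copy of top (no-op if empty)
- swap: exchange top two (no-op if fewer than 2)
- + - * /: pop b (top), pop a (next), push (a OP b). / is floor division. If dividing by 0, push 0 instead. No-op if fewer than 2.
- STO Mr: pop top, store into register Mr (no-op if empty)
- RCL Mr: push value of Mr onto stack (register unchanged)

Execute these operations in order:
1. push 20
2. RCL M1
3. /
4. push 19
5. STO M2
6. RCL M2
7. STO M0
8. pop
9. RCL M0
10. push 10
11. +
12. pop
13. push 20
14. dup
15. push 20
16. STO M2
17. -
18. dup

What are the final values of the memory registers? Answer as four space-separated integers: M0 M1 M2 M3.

Answer: 19 0 20 0

Derivation:
After op 1 (push 20): stack=[20] mem=[0,0,0,0]
After op 2 (RCL M1): stack=[20,0] mem=[0,0,0,0]
After op 3 (/): stack=[0] mem=[0,0,0,0]
After op 4 (push 19): stack=[0,19] mem=[0,0,0,0]
After op 5 (STO M2): stack=[0] mem=[0,0,19,0]
After op 6 (RCL M2): stack=[0,19] mem=[0,0,19,0]
After op 7 (STO M0): stack=[0] mem=[19,0,19,0]
After op 8 (pop): stack=[empty] mem=[19,0,19,0]
After op 9 (RCL M0): stack=[19] mem=[19,0,19,0]
After op 10 (push 10): stack=[19,10] mem=[19,0,19,0]
After op 11 (+): stack=[29] mem=[19,0,19,0]
After op 12 (pop): stack=[empty] mem=[19,0,19,0]
After op 13 (push 20): stack=[20] mem=[19,0,19,0]
After op 14 (dup): stack=[20,20] mem=[19,0,19,0]
After op 15 (push 20): stack=[20,20,20] mem=[19,0,19,0]
After op 16 (STO M2): stack=[20,20] mem=[19,0,20,0]
After op 17 (-): stack=[0] mem=[19,0,20,0]
After op 18 (dup): stack=[0,0] mem=[19,0,20,0]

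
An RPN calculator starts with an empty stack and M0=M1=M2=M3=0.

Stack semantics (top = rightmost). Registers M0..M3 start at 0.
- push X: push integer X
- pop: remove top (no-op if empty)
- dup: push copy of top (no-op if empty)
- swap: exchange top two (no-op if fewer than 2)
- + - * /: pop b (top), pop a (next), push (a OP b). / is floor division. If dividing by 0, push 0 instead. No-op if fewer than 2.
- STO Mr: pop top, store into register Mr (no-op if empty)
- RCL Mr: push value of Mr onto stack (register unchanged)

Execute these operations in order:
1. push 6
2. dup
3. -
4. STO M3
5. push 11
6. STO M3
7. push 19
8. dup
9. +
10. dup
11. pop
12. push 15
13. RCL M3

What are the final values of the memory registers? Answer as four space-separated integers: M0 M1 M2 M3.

After op 1 (push 6): stack=[6] mem=[0,0,0,0]
After op 2 (dup): stack=[6,6] mem=[0,0,0,0]
After op 3 (-): stack=[0] mem=[0,0,0,0]
After op 4 (STO M3): stack=[empty] mem=[0,0,0,0]
After op 5 (push 11): stack=[11] mem=[0,0,0,0]
After op 6 (STO M3): stack=[empty] mem=[0,0,0,11]
After op 7 (push 19): stack=[19] mem=[0,0,0,11]
After op 8 (dup): stack=[19,19] mem=[0,0,0,11]
After op 9 (+): stack=[38] mem=[0,0,0,11]
After op 10 (dup): stack=[38,38] mem=[0,0,0,11]
After op 11 (pop): stack=[38] mem=[0,0,0,11]
After op 12 (push 15): stack=[38,15] mem=[0,0,0,11]
After op 13 (RCL M3): stack=[38,15,11] mem=[0,0,0,11]

Answer: 0 0 0 11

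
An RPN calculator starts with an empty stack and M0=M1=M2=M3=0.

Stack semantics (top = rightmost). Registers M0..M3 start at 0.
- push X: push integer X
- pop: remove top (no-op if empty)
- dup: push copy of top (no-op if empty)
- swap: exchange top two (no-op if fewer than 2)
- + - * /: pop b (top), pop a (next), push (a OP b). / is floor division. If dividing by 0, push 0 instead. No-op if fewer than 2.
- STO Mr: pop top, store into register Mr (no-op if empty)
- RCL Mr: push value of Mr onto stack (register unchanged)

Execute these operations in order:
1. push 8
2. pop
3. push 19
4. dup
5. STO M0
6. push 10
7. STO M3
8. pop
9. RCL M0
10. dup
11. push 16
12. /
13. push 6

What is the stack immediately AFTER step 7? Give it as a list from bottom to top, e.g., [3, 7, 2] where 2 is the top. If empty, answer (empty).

After op 1 (push 8): stack=[8] mem=[0,0,0,0]
After op 2 (pop): stack=[empty] mem=[0,0,0,0]
After op 3 (push 19): stack=[19] mem=[0,0,0,0]
After op 4 (dup): stack=[19,19] mem=[0,0,0,0]
After op 5 (STO M0): stack=[19] mem=[19,0,0,0]
After op 6 (push 10): stack=[19,10] mem=[19,0,0,0]
After op 7 (STO M3): stack=[19] mem=[19,0,0,10]

[19]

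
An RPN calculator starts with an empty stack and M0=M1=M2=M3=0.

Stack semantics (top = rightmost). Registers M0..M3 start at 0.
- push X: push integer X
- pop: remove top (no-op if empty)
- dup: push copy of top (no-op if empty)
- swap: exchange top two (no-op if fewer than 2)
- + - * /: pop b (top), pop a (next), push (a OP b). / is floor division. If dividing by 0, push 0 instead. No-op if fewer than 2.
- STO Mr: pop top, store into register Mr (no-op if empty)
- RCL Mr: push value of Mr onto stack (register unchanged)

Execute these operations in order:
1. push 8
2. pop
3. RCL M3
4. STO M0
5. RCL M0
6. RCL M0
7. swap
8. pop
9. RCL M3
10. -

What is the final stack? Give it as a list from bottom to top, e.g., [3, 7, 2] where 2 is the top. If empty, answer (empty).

After op 1 (push 8): stack=[8] mem=[0,0,0,0]
After op 2 (pop): stack=[empty] mem=[0,0,0,0]
After op 3 (RCL M3): stack=[0] mem=[0,0,0,0]
After op 4 (STO M0): stack=[empty] mem=[0,0,0,0]
After op 5 (RCL M0): stack=[0] mem=[0,0,0,0]
After op 6 (RCL M0): stack=[0,0] mem=[0,0,0,0]
After op 7 (swap): stack=[0,0] mem=[0,0,0,0]
After op 8 (pop): stack=[0] mem=[0,0,0,0]
After op 9 (RCL M3): stack=[0,0] mem=[0,0,0,0]
After op 10 (-): stack=[0] mem=[0,0,0,0]

Answer: [0]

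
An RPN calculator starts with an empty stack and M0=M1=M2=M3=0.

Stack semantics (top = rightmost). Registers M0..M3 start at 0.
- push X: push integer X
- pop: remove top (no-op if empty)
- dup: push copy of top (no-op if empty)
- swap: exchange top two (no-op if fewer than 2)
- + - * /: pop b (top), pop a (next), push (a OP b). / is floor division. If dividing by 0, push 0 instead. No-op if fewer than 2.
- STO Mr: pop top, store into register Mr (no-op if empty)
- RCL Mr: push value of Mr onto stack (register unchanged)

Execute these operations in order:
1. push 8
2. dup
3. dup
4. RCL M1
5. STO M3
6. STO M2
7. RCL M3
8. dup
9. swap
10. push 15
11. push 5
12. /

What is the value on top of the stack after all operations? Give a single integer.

After op 1 (push 8): stack=[8] mem=[0,0,0,0]
After op 2 (dup): stack=[8,8] mem=[0,0,0,0]
After op 3 (dup): stack=[8,8,8] mem=[0,0,0,0]
After op 4 (RCL M1): stack=[8,8,8,0] mem=[0,0,0,0]
After op 5 (STO M3): stack=[8,8,8] mem=[0,0,0,0]
After op 6 (STO M2): stack=[8,8] mem=[0,0,8,0]
After op 7 (RCL M3): stack=[8,8,0] mem=[0,0,8,0]
After op 8 (dup): stack=[8,8,0,0] mem=[0,0,8,0]
After op 9 (swap): stack=[8,8,0,0] mem=[0,0,8,0]
After op 10 (push 15): stack=[8,8,0,0,15] mem=[0,0,8,0]
After op 11 (push 5): stack=[8,8,0,0,15,5] mem=[0,0,8,0]
After op 12 (/): stack=[8,8,0,0,3] mem=[0,0,8,0]

Answer: 3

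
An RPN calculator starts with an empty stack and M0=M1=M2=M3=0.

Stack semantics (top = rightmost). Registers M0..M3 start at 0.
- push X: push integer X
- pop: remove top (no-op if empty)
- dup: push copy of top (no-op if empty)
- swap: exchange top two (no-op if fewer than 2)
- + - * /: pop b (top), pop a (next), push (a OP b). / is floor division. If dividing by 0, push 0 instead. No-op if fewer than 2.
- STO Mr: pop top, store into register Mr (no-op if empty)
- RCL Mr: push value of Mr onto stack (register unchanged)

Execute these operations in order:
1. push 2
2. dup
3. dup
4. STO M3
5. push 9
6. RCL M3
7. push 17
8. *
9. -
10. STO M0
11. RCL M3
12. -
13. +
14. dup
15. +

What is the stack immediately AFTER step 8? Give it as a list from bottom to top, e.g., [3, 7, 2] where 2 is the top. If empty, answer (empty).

After op 1 (push 2): stack=[2] mem=[0,0,0,0]
After op 2 (dup): stack=[2,2] mem=[0,0,0,0]
After op 3 (dup): stack=[2,2,2] mem=[0,0,0,0]
After op 4 (STO M3): stack=[2,2] mem=[0,0,0,2]
After op 5 (push 9): stack=[2,2,9] mem=[0,0,0,2]
After op 6 (RCL M3): stack=[2,2,9,2] mem=[0,0,0,2]
After op 7 (push 17): stack=[2,2,9,2,17] mem=[0,0,0,2]
After op 8 (*): stack=[2,2,9,34] mem=[0,0,0,2]

[2, 2, 9, 34]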